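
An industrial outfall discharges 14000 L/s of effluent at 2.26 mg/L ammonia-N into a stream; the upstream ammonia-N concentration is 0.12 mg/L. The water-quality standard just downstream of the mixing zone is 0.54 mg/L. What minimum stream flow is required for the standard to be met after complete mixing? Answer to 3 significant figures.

57300 L/s

Set C_mix = 0.54: (Q·0.1200 + 14000·2.260) / (Q + 14000) = 0.54
→ Q = 14000·(2.260 − 0.54)/(0.54 − 0.1200) = 57330 L/s.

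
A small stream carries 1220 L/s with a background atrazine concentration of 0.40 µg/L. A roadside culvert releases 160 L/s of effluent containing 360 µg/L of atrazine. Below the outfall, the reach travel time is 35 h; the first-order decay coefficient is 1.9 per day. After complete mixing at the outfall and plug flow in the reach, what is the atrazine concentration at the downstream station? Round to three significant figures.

2.64 µg/L

Flow-weighted average: C = (1220·0.4000 + 160.0·360.0) / 1380 = 58090/1380 = 42.09 µg/L.
Decay over the reach: 42.09·exp(−kt) = 42.09·0.06261 = 2.635 µg/L.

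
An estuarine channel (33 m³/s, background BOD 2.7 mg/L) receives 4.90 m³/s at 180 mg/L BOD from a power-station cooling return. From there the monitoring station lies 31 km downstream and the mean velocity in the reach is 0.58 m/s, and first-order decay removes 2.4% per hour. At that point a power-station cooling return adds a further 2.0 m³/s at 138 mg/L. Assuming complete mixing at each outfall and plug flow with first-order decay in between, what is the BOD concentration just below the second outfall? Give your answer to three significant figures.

Flow-weighted average: C = (33.00·2.700 + 4.900·180.0) / 37.90 = 971.1/37.90 = 25.62 mg/L; combined flow 37.90 m³/s.
Travel time t = 31·1000 / 0.58 = 53450 s = 14.85 h.
2.4%/h lost → k = −ln(1 − 0.024) = 0.02429 h⁻¹.
First-order decay: C = 25.62·exp(−k·t) = 25.62·0.6972 = 17.86 mg/L.
Second outfall: C = (37.90·17.86 + 2.000·138.0)/39.90 = 23.89 mg/L.

23.9 mg/L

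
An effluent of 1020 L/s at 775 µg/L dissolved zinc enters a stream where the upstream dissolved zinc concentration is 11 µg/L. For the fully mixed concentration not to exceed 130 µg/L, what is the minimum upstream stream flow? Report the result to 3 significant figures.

Set C_mix = 130: (Q·11.00 + 1020·775.0) / (Q + 1020) = 130
→ Q = 1020·(775.0 − 130)/(130 − 11.00) = 5529 L/s.

5530 L/s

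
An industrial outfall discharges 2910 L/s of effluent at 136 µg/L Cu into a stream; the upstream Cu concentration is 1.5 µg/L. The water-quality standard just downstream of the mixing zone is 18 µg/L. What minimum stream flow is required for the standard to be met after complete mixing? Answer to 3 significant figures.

20800 L/s

Set C_mix = 18: (Q·1.500 + 2910·136.0) / (Q + 2910) = 18
→ Q = 2910·(136.0 − 18)/(18 − 1.500) = 20810 L/s.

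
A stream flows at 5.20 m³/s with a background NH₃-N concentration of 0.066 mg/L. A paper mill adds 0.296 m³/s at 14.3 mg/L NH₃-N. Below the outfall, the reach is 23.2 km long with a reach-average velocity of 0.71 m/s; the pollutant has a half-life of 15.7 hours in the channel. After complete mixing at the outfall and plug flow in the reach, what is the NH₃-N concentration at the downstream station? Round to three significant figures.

After mixing, C = (5.200·0.06600 + 0.2960·14.30) / 5.496 = 4.576/5.496 = 0.8326 mg/L.
Travel time t = 23.2·1000 / 0.71 = 32680 s = 9.077 h.
Half-life 15.7 h → k = ln 2 / 15.7 = 0.04415 h⁻¹ = 1.060 d⁻¹.
Decay over the reach: 0.8326·exp(−kt) = 0.8326·0.6698 = 0.5577 mg/L.

0.558 mg/L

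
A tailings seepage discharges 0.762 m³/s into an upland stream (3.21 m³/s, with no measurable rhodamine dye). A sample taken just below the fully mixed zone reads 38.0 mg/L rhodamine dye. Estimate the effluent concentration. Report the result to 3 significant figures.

Mass balance: 3.210·0 + 0.7620·Cₑ = 3.972·38.00
→ Cₑ = (3.972·38.00 − 3.210·0) / 0.7620 = 198.1 mg/L.

198 mg/L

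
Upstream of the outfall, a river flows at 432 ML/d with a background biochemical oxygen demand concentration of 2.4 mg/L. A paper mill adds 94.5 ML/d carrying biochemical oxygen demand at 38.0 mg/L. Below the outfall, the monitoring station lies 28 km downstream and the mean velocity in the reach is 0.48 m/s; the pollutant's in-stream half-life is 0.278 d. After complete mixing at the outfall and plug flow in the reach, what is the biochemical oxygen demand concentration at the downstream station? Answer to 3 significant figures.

1.63 mg/L

Mixed concentration C = ΣQC/ΣQ = (432.0·2.400 + 94.50·38.00) / 526.5 = 4628/526.5 = 8.790 mg/L.
Travel time t = 28·1000 / 0.48 = 58330 s = 16.20 h.
Half-life 0.278 d → k = ln 2 / 0.278 = 2.493 d⁻¹.
Applying C = C₀e^(−kt): 8.790 × 0.1857 = 1.633 mg/L.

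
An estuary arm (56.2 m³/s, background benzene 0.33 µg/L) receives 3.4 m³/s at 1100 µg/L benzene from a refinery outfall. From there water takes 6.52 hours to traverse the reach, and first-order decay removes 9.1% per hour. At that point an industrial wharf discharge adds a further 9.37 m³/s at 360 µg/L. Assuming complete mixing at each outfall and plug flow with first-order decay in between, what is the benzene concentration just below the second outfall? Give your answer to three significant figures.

78.2 µg/L

Mass balance: C = (56.20·0.3300 + 3.400·1100) / 59.60 = 3759/59.60 = 63.06 µg/L; combined flow 59.60 m³/s.
9.1%/h lost → k = −ln(1 − 0.091) = 0.09541 h⁻¹.
Applying C = C₀e^(−kt): 63.06 × 0.5368 = 33.85 µg/L.
At the second outfall, C = (59.60·33.85 + 9.370·360.0) / (59.60 + 9.370) = 78.16 µg/L.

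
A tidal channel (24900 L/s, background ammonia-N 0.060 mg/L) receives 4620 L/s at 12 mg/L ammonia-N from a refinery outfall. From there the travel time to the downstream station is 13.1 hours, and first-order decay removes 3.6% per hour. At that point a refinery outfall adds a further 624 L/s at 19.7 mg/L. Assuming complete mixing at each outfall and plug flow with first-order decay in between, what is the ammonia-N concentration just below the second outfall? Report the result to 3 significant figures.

Mass balance: C = (24900·0.06000 + 4620·12.00) / 29520 = 56930/29520 = 1.929 mg/L; combined flow 29520 L/s.
3.6%/h lost → k = −ln(1 − 0.036) = 0.03666 h⁻¹.
First-order decay: C = 1.929·exp(−k·t) = 1.929·0.6186 = 1.193 mg/L.
Second outfall: C = (29520·1.193 + 624.0·19.70)/30140 = 1.576 mg/L.

1.58 mg/L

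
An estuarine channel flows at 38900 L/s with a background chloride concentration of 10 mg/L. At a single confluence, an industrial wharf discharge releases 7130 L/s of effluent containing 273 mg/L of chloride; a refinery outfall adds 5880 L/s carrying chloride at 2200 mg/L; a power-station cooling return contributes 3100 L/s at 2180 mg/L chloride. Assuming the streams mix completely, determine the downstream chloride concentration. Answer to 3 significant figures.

Conservation of mass: C = (38900·10.00 + 7130·273.0 + 5880·2200 + 3100·2180) / 55010 = 22030000/55010 = 400.5 mg/L.

400 mg/L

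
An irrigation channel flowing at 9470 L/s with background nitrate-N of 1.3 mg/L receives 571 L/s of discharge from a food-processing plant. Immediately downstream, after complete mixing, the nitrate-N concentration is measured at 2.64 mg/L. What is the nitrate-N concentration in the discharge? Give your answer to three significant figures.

24.9 mg/L

Mass balance: 9470·1.300 + 571.0·Cₑ = 10040·2.640
→ Cₑ = (10040·2.640 − 9470·1.300) / 571.0 = 24.86 mg/L.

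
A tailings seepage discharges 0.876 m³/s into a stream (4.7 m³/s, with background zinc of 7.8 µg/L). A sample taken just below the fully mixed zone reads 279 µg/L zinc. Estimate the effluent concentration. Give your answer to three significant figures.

Mass balance: 4.700·7.800 + 0.8760·Cₑ = 5.576·279.0
→ Cₑ = (5.576·279.0 − 4.700·7.800) / 0.8760 = 1734 µg/L.

1730 µg/L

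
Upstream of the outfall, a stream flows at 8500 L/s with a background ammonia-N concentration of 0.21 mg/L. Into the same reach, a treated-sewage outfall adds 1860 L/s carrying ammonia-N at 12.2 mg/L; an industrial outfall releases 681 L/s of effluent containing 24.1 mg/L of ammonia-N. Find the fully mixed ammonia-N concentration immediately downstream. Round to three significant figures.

3.70 mg/L

Conservation of mass: C = (8500·0.2100 + 1860·12.20 + 681.0·24.10) / 11040 = 40890/11040 = 3.703 mg/L.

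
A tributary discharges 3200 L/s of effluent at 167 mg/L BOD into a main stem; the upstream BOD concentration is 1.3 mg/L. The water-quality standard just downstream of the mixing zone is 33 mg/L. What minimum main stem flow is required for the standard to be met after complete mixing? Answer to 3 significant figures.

13500 L/s

Set C_mix = 33: (Q·1.300 + 3200·167.0) / (Q + 3200) = 33
→ Q = 3200·(167.0 − 33)/(33 − 1.300) = 13530 L/s.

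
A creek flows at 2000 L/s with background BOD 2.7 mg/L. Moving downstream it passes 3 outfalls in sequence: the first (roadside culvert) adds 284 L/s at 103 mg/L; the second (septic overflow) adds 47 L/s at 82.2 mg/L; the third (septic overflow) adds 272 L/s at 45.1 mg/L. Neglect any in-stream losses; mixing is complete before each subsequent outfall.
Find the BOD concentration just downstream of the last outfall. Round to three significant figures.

19.5 mg/L

Outfall 1: combined Q = 2284 L/s; C = (2000·2.700 + 284.0·103.0)/2284 = 15.17 mg/L.
Outfall 2: combined Q = 2331 L/s; C = (2284·15.17 + 47.00·82.20)/2331 = 16.52 mg/L.
Outfall 3: combined Q = 2603 L/s; C = (2331·16.52 + 272.0·45.10)/2603 = 19.51 mg/L.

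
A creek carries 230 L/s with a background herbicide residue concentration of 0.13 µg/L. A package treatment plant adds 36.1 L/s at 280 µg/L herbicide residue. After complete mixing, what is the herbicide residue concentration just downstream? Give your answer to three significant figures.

38.1 µg/L

Mass balance: C = (230.0·0.1300 + 36.10·280.0) / 266.1 = 10140/266.1 = 38.10 µg/L.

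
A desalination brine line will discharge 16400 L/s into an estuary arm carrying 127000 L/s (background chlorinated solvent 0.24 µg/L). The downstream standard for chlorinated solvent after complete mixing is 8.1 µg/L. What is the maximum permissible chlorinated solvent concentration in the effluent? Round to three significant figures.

69.0 µg/L

At the limit, (Qr·Cr + Qe·Cₑ)/(Qr + Qe) = 8.1:
Cₑ = (143400·8.1 − 127000·0.2400) / 16400 = 68.97 µg/L.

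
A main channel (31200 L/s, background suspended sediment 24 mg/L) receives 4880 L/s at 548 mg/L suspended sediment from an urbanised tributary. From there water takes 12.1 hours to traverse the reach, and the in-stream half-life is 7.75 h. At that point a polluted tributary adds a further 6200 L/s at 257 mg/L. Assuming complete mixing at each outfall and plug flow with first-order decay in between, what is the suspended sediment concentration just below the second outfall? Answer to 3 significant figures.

65.1 mg/L

Flow-weighted average: C = (31200·24.00 + 4880·548.0) / 36080 = 3423000/36080 = 94.87 mg/L; combined flow 36080 L/s.
Half-life 7.75 h → k = ln 2 / 7.75 = 0.08944 h⁻¹ = 2.147 d⁻¹.
First-order decay: C = 94.87·exp(−k·t) = 94.87·0.3388 = 32.15 mg/L.
Second outfall: C = (36080·32.15 + 6200·257.0)/42280 = 65.12 mg/L.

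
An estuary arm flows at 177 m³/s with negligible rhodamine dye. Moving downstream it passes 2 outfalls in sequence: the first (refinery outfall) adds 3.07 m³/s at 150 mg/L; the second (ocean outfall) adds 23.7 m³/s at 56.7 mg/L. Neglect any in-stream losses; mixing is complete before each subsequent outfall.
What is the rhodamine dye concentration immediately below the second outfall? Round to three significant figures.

8.85 mg/L

Outfall 1: combined Q = 180.1 m³/s; C = (177.0·0 + 3.070·150.0)/180.1 = 2.557 mg/L.
Outfall 2: combined Q = 203.8 m³/s; C = (180.1·2.557 + 23.70·56.70)/203.8 = 8.855 mg/L.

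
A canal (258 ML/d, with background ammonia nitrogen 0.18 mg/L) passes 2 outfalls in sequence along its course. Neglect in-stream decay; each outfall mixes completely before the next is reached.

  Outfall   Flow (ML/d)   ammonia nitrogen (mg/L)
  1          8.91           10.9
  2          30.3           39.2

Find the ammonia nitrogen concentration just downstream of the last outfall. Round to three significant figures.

Below outfall 1: Q → 266.9 ML/d, C = (258.0·0.1800 + 8.910·10.90)/266.9 = 0.5379 mg/L.
Below outfall 2: Q → 297.2 ML/d, C = (266.9·0.5379 + 30.30·39.20)/297.2 = 4.479 mg/L.

4.48 mg/L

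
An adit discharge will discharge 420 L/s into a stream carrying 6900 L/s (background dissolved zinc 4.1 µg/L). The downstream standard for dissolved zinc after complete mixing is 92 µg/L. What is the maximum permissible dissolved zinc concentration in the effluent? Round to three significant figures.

1540 µg/L

At the limit, (Qr·Cr + Qe·Cₑ)/(Qr + Qe) = 92:
Cₑ = (7320·92 − 6900·4.100) / 420.0 = 1536 µg/L.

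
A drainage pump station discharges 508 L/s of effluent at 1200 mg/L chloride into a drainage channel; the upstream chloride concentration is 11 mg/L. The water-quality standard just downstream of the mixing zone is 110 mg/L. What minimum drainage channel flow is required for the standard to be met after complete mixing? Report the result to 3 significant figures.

5590 L/s

Set C_mix = 110: (Q·11.00 + 508.0·1200) / (Q + 508.0) = 110
→ Q = 508.0·(1200 − 110)/(110 − 11.00) = 5593 L/s.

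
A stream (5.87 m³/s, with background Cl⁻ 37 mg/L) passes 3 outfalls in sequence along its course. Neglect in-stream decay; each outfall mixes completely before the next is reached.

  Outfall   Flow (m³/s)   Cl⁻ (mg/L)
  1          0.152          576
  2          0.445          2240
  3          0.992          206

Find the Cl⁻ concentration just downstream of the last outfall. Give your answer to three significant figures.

202 mg/L

Below outfall 1: Q → 6.022 m³/s, C = (5.870·37.00 + 0.1520·576.0)/6.022 = 50.60 mg/L.
Below outfall 2: Q → 6.467 m³/s, C = (6.022·50.60 + 0.4450·2240)/6.467 = 201.3 mg/L.
Below outfall 3: Q → 7.459 m³/s, C = (6.467·201.3 + 0.9920·206.0)/7.459 = 201.9 mg/L.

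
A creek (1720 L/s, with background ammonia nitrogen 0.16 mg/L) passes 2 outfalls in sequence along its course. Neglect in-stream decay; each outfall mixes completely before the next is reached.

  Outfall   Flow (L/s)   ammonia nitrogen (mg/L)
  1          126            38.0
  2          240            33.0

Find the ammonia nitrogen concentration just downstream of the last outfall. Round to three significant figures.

Outfall 1: combined Q = 1846 L/s; C = (1720·0.1600 + 126.0·38.00)/1846 = 2.743 mg/L.
Outfall 2: combined Q = 2086 L/s; C = (1846·2.743 + 240.0·33.00)/2086 = 6.224 mg/L.

6.22 mg/L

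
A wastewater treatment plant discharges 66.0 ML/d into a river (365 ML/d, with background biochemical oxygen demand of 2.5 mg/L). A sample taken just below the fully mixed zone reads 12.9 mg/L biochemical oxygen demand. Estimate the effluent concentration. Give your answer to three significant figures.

70.4 mg/L

Mass balance: 365.0·2.500 + 66.00·Cₑ = 431.0·12.90
→ Cₑ = (431.0·12.90 − 365.0·2.500) / 66.00 = 70.42 mg/L.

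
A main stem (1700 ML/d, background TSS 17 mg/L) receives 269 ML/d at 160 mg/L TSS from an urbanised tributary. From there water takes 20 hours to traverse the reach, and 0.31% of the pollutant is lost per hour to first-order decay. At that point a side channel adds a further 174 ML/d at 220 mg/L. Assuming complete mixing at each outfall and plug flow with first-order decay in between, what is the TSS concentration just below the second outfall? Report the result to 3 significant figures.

49.4 mg/L

Flow-weighted average: C = (1700·17.00 + 269.0·160.0) / 1969 = 71940/1969 = 36.54 mg/L; combined flow 1969 ML/d.
0.31%/h lost → k = −ln(1 − 0.0031) = 0.003105 h⁻¹.
Applying C = C₀e^(−kt): 36.54 × 0.9398 = 34.34 mg/L.
At the second outfall, C = (1969·34.34 + 174.0·220.0) / (1969 + 174.0) = 49.41 mg/L.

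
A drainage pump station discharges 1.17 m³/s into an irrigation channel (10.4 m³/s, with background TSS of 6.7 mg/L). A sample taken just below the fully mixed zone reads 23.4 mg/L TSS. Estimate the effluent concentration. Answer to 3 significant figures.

Mass balance: 10.40·6.700 + 1.170·Cₑ = 11.57·23.40
→ Cₑ = (11.57·23.40 − 10.40·6.700) / 1.170 = 171.8 mg/L.

172 mg/L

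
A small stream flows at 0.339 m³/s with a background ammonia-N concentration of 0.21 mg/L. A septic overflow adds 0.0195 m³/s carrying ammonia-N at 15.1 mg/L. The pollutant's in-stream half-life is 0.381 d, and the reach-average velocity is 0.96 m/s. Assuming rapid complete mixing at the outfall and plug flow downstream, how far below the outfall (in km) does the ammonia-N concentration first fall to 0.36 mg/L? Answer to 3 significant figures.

47.5 km

Mass balance: C = (0.3390·0.2100 + 0.01950·15.10) / 0.3585 = 0.3656/0.3585 = 1.020 mg/L.
Half-life 0.381 d → k = ln 2 / 0.381 = 1.819 d⁻¹.
Set 1.020·exp(−k·t) = 0.36 → t = ln(1.020/0.36)/k = 49460 s = 13.74 h.
Distance = v·t = 0.96·49460 = 47480 m = 47.48 km.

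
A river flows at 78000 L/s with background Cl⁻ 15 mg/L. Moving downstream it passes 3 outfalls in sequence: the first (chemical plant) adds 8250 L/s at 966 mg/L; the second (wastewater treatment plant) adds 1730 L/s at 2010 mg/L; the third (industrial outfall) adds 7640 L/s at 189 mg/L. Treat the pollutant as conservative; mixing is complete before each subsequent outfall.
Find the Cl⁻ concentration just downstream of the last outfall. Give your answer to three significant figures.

Outfall 1: combined Q = 86250 L/s; C = (78000·15.00 + 8250·966.0)/86250 = 106.0 mg/L.
Outfall 2: combined Q = 87980 L/s; C = (86250·106.0 + 1730·2010)/87980 = 143.4 mg/L.
Outfall 3: combined Q = 95620 L/s; C = (87980·143.4 + 7640·189.0)/95620 = 147.0 mg/L.

147 mg/L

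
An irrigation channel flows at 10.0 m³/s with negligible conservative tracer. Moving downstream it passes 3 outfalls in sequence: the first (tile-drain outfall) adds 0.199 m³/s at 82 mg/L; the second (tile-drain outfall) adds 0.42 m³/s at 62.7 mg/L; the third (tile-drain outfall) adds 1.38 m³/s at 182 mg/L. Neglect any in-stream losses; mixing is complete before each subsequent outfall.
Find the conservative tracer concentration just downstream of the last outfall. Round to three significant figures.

24.5 mg/L

Below outfall 1: Q → 10.20 m³/s, C = (10.00·0 + 0.1990·82.00)/10.20 = 1.600 mg/L.
Below outfall 2: Q → 10.62 m³/s, C = (10.20·1.600 + 0.4200·62.70)/10.62 = 4.017 mg/L.
Below outfall 3: Q → 12.00 m³/s, C = (10.62·4.017 + 1.380·182.0)/12.00 = 24.49 mg/L.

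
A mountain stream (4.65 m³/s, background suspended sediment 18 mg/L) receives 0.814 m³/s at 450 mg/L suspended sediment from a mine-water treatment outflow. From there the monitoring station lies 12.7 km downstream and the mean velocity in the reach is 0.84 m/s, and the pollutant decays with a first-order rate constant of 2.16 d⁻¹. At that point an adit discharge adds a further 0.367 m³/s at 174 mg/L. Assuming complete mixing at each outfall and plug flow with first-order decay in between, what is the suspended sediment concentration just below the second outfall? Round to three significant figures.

63.8 mg/L

Mass balance: C = (4.650·18.00 + 0.8140·450.0) / 5.464 = 450.0/5.464 = 82.36 mg/L; combined flow 5.464 m³/s.
Travel time t = 12.7·1000 / 0.84 = 15120 s = 4.200 h.
Applying C = C₀e^(−kt): 82.36 × 0.6852 = 56.44 mg/L.
At the second outfall, C = (5.464·56.44 + 0.3670·174.0) / (5.464 + 0.3670) = 63.83 mg/L.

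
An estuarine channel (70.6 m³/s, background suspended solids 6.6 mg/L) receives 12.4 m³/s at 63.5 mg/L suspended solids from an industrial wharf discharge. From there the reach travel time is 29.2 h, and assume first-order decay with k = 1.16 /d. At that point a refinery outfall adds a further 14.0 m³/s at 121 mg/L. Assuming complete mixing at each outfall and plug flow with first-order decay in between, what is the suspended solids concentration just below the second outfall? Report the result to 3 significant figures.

Flow-weighted average: C = (70.60·6.600 + 12.40·63.50) / 83.00 = 1253/83.00 = 15.10 mg/L; combined flow 83.00 m³/s.
Applying C = C₀e^(−kt): 15.10 × 0.2438 = 3.682 mg/L.
Second outfall: C = (83.00·3.682 + 14.00·121.0)/97.00 = 20.61 mg/L.

20.6 mg/L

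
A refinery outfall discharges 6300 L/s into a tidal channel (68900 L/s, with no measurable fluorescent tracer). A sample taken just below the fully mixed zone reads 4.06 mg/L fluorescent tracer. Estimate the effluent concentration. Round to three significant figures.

Mass balance: 68900·0 + 6300·Cₑ = 75200·4.060
→ Cₑ = (75200·4.060 − 68900·0) / 6300 = 48.46 mg/L.

48.5 mg/L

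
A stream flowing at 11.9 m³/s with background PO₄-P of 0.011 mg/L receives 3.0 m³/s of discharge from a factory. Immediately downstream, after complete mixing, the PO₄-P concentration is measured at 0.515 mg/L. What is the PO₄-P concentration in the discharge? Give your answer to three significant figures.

Mass balance: 11.90·0.01100 + 3.000·Cₑ = 14.90·0.5150
→ Cₑ = (14.90·0.5150 − 11.90·0.01100) / 3.000 = 2.514 mg/L.

2.51 mg/L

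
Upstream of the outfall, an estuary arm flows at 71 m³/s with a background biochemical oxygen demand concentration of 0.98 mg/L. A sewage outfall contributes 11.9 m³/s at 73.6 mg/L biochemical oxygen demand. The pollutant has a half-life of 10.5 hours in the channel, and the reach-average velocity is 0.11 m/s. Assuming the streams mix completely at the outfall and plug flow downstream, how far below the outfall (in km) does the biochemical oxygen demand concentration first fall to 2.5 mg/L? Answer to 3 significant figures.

9.10 km

Conservation of mass: C = (71.00·0.9800 + 11.90·73.60) / 82.90 = 945.4/82.90 = 11.40 mg/L.
Half-life 10.5 h → k = ln 2 / 10.5 = 0.06601 h⁻¹ = 1.584 d⁻¹.
Set 11.40·exp(−k·t) = 2.5 → t = ln(11.40/2.5)/k = 82770 s = 22.99 h.
Distance = v·t = 0.11·82770 = 9104 m = 9.104 km.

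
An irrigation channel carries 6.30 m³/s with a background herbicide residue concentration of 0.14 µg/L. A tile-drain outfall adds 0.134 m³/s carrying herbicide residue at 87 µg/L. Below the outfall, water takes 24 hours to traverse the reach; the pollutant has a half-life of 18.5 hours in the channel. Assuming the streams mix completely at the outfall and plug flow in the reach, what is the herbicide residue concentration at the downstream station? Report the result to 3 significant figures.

After mixing, C = (6.300·0.1400 + 0.1340·87.00) / 6.434 = 12.54/6.434 = 1.949 µg/L.
Half-life 18.5 h → k = ln 2 / 18.5 = 0.03747 h⁻¹ = 0.8992 d⁻¹.
Applying C = C₀e^(−kt): 1.949 × 0.4069 = 0.7930 µg/L.

0.793 µg/L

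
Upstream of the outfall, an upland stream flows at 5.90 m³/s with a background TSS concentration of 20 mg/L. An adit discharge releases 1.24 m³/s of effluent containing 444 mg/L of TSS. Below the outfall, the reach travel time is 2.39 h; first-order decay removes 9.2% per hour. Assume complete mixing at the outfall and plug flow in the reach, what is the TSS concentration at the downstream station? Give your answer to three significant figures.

74.3 mg/L

Mixed concentration C = ΣQC/ΣQ = (5.900·20.00 + 1.240·444.0) / 7.140 = 668.6/7.140 = 93.64 mg/L.
9.2%/h lost → k = −ln(1 − 0.092) = 0.09651 h⁻¹.
First-order decay: C = 93.64·exp(−k·t) = 93.64·0.7940 = 74.35 mg/L.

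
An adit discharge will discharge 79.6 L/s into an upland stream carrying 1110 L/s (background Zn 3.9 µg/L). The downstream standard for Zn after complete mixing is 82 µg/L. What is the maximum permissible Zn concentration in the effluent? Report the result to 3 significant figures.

1170 µg/L

At the limit, (Qr·Cr + Qe·Cₑ)/(Qr + Qe) = 82:
Cₑ = (1190·82 − 1110·3.900) / 79.60 = 1171 µg/L.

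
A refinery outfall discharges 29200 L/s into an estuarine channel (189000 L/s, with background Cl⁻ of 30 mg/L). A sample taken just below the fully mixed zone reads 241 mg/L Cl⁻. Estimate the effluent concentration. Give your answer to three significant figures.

Mass balance: 189000·30.00 + 29200·Cₑ = 218200·241.0
→ Cₑ = (218200·241.0 − 189000·30.00) / 29200 = 1607 mg/L.

1610 mg/L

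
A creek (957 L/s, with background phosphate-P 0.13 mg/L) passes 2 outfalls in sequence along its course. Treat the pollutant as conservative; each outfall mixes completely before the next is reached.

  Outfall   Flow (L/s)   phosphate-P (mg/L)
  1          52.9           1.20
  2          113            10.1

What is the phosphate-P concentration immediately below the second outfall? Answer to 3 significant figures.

1.18 mg/L

Below outfall 1: Q → 1010 L/s, C = (957.0·0.1300 + 52.90·1.200)/1010 = 0.1860 mg/L.
Below outfall 2: Q → 1123 L/s, C = (1010·0.1860 + 113.0·10.10)/1123 = 1.184 mg/L.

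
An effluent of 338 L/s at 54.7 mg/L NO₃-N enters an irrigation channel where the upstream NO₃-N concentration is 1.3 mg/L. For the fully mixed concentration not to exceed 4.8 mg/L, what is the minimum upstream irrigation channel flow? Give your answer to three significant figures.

Set C_mix = 4.8: (Q·1.300 + 338.0·54.70) / (Q + 338.0) = 4.8
→ Q = 338.0·(54.70 − 4.8)/(4.8 − 1.300) = 4819 L/s.

4820 L/s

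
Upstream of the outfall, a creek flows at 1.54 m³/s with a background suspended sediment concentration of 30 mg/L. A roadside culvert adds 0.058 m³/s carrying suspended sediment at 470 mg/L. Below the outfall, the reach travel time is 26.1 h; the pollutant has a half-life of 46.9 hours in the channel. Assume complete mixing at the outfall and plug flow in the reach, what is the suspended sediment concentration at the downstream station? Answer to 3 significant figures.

After mixing, C = (1.540·30.00 + 0.05800·470.0) / 1.598 = 73.46/1.598 = 45.97 mg/L.
Half-life 46.9 h → k = ln 2 / 46.9 = 0.01478 h⁻¹ = 0.3547 d⁻¹.
Decay over the reach: 45.97·exp(−kt) = 45.97·0.6799 = 31.26 mg/L.

31.3 mg/L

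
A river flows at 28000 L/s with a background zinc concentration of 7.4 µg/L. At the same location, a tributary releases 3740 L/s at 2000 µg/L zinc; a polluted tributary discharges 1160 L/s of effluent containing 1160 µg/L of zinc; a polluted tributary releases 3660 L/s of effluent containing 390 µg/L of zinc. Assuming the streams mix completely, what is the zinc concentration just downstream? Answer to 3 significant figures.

Flow-weighted average: C = (28000·7.400 + 3740·2000 + 1160·1160 + 3660·390.0) / 36560 = 10460000/36560 = 286.1 µg/L.

286 µg/L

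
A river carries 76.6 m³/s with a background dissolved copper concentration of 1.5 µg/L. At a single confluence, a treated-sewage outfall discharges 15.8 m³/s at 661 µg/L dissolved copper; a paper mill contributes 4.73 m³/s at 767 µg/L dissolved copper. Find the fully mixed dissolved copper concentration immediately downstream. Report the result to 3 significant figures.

Flow-weighted average: C = (76.60·1.500 + 15.80·661.0 + 4.730·767.0) / 97.13 = 14190/97.13 = 146.1 µg/L.

146 µg/L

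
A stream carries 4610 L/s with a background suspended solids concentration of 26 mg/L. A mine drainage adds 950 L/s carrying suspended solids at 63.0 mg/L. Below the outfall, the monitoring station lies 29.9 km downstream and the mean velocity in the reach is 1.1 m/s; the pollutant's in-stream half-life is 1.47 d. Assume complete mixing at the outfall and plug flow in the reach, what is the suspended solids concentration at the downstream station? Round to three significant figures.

27.9 mg/L

Mixed concentration C = ΣQC/ΣQ = (4610·26.00 + 950.0·63.00) / 5560 = 179700/5560 = 32.32 mg/L.
Travel time t = 29.9·1000 / 1.1 = 27180 s = 7.551 h.
Half-life 1.47 d → k = ln 2 / 1.47 = 0.4715 d⁻¹.
Applying C = C₀e^(−kt): 32.32 × 0.8621 = 27.87 mg/L.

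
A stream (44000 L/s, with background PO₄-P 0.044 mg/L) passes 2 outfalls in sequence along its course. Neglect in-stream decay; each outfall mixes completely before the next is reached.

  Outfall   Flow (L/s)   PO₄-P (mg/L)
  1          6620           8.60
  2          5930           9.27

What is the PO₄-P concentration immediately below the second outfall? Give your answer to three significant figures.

After outfall 1: Q = 44000 + 6620 = 50620 L/s; C = (44000·0.04400 + 6620·8.600)/50620 = 1.163 mg/L.
After outfall 2: Q = 50620 + 5930 = 56550 L/s; C = (50620·1.163 + 5930·9.270)/56550 = 2.013 mg/L.

2.01 mg/L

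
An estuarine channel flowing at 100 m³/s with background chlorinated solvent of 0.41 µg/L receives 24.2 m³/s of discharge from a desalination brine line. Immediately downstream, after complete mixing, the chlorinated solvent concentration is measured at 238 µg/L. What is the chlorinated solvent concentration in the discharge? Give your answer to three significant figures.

1220 µg/L

Mass balance: 100.0·0.4100 + 24.20·Cₑ = 124.2·238.0
→ Cₑ = (124.2·238.0 − 100.0·0.4100) / 24.20 = 1220 µg/L.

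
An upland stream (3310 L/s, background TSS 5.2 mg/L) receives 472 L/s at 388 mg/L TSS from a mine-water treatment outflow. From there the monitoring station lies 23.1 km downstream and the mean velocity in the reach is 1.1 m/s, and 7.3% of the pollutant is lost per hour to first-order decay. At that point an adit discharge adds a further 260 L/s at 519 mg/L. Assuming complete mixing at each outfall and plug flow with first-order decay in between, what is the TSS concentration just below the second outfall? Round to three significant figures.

Mass balance: C = (3310·5.200 + 472.0·388.0) / 3782 = 200300/3782 = 52.97 mg/L; combined flow 3782 L/s.
Travel time t = 23.1·1000 / 1.1 = 21000 s = 5.833 h.
7.3%/h lost → k = −ln(1 − 0.073) = 0.07580 h⁻¹.
Applying C = C₀e^(−kt): 52.97 × 0.6426 = 34.04 mg/L.
Second outfall: C = (3782·34.04 + 260.0·519.0)/4042 = 65.24 mg/L.

65.2 mg/L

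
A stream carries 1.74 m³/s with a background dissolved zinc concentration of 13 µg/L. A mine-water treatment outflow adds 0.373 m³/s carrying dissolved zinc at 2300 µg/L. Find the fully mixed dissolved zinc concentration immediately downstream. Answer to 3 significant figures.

Flow-weighted average: C = (1.740·13.00 + 0.3730·2300) / 2.113 = 880.5/2.113 = 416.7 µg/L.

417 µg/L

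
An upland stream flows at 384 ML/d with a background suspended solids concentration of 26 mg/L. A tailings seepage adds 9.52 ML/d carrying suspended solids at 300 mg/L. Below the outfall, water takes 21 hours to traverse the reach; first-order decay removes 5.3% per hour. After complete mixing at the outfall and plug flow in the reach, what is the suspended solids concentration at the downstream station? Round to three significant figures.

Mass balance: C = (384.0·26.00 + 9.520·300.0) / 393.5 = 12840/393.5 = 32.63 mg/L.
5.3%/h lost → k = −ln(1 − 0.053) = 0.05446 h⁻¹.
Applying C = C₀e^(−kt): 32.63 × 0.3187 = 10.40 mg/L.

10.4 mg/L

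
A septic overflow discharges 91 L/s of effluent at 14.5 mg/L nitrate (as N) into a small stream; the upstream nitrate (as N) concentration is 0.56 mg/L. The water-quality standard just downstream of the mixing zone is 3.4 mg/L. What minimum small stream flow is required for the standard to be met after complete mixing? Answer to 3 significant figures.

Set C_mix = 3.4: (Q·0.5600 + 91.00·14.50) / (Q + 91.00) = 3.4
→ Q = 91.00·(14.50 − 3.4)/(3.4 − 0.5600) = 355.7 L/s.

356 L/s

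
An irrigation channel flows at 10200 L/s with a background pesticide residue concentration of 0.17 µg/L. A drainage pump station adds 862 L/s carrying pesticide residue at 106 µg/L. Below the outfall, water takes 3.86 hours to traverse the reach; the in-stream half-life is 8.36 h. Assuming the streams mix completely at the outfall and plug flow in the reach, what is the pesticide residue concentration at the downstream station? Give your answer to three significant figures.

Flow-weighted average: C = (10200·0.1700 + 862.0·106.0) / 11060 = 93110/11060 = 8.417 µg/L.
Half-life 8.36 h → k = ln 2 / 8.36 = 0.08291 h⁻¹ = 1.990 d⁻¹.
Decay over the reach: 8.417·exp(−kt) = 8.417·0.7261 = 6.112 µg/L.

6.11 µg/L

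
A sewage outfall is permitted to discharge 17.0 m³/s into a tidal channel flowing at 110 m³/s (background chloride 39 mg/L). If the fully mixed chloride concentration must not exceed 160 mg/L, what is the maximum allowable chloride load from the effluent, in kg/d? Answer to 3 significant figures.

Mass balance at the limit: 110.0·39.00 + 17.00·Cₑ = 127.0·160 → Cₑ = 942.9 mg/L.
Load = 17.00 m³/s × 942.9 g/m³ × 86 400 s/d = 1385000 kg/d.

1380000 kg/d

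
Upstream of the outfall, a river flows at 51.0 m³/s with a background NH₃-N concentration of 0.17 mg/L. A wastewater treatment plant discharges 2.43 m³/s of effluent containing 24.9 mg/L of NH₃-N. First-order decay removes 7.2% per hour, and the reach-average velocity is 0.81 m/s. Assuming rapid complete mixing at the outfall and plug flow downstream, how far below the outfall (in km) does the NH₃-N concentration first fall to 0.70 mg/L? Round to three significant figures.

Mixed concentration C = ΣQC/ΣQ = (51.00·0.1700 + 2.430·24.90) / 53.43 = 69.18/53.43 = 1.295 mg/L.
7.2%/h lost → k = −ln(1 − 0.072) = 0.07472 h⁻¹.
Set 1.295·exp(−k·t) = 0.70 → t = ln(1.295/0.70)/k = 29630 s = 8.230 h.
Distance = v·t = 0.81·29630 = 24000 m = 24.00 km.

24.0 km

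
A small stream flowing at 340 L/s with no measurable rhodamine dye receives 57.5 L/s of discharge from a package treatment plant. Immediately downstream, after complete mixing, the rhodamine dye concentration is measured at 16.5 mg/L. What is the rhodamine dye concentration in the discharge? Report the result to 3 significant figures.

Mass balance: 340.0·0 + 57.50·Cₑ = 397.5·16.50
→ Cₑ = (397.5·16.50 − 340.0·0) / 57.50 = 114.1 mg/L.

114 mg/L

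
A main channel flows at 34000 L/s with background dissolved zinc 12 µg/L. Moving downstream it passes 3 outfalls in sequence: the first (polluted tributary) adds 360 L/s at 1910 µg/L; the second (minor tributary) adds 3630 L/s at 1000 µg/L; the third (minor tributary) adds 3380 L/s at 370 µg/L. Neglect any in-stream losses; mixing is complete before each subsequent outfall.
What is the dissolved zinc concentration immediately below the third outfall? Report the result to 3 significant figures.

144 µg/L

Outfall 1: combined Q = 34360 L/s; C = (34000·12.00 + 360.0·1910)/34360 = 31.89 µg/L.
Outfall 2: combined Q = 37990 L/s; C = (34360·31.89 + 3630·1000)/37990 = 124.4 µg/L.
Outfall 3: combined Q = 41370 L/s; C = (37990·124.4 + 3380·370.0)/41370 = 144.5 µg/L.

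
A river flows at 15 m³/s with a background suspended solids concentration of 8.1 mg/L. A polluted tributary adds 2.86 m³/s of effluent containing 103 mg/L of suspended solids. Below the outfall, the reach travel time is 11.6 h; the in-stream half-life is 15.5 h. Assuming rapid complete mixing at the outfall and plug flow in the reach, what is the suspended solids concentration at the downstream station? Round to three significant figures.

Mixed concentration C = ΣQC/ΣQ = (15.00·8.100 + 2.860·103.0) / 17.86 = 416.1/17.86 = 23.30 mg/L.
Half-life 15.5 h → k = ln 2 / 15.5 = 0.04472 h⁻¹ = 1.073 d⁻¹.
First-order decay: C = 23.30·exp(−k·t) = 23.30·0.5953 = 13.87 mg/L.

13.9 mg/L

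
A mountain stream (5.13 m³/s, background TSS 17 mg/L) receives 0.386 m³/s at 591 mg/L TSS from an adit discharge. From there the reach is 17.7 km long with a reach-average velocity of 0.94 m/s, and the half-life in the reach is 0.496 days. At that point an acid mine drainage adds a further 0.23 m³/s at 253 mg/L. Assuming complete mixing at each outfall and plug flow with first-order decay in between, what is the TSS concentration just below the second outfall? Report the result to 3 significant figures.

50.6 mg/L

Flow-weighted average: C = (5.130·17.00 + 0.3860·591.0) / 5.516 = 315.3/5.516 = 57.17 mg/L; combined flow 5.516 m³/s.
Travel time t = 17.7·1000 / 0.94 = 18830 s = 5.230 h.
Half-life 0.496 d → k = ln 2 / 0.496 = 1.397 d⁻¹.
First-order decay: C = 57.17·exp(−k·t) = 57.17·0.7374 = 42.16 mg/L.
Second outfall: C = (5.516·42.16 + 0.2300·253.0)/5.746 = 50.60 mg/L.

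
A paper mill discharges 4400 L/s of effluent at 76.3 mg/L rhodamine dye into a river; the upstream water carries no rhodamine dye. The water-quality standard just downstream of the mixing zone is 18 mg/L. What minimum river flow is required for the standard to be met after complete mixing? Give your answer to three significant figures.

14300 L/s

Set C_mix = 18: (Q·0 + 4400·76.30) / (Q + 4400) = 18
→ Q = 4400·(76.30 − 18)/(18 − 0) = 14250 L/s.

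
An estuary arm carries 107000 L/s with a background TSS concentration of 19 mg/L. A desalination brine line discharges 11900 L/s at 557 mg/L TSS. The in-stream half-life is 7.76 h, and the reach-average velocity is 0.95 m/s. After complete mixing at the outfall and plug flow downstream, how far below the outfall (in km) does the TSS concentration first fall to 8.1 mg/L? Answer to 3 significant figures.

After mixing, C = (107000·19.00 + 11900·557.0) / 118900 = 8661000/118900 = 72.85 mg/L.
Half-life 7.76 h → k = ln 2 / 7.76 = 0.08932 h⁻¹ = 2.144 d⁻¹.
Set 72.85·exp(−k·t) = 8.1 → t = ln(72.85/8.1)/k = 88520 s = 24.59 h.
Distance = v·t = 0.95·88520 = 84100 m = 84.10 km.

84.1 km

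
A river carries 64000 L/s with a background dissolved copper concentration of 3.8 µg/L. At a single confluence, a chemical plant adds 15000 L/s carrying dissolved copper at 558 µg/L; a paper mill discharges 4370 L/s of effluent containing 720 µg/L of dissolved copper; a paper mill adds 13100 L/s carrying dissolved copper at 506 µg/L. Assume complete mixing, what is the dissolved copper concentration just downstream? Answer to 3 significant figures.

191 µg/L

After mixing, C = (64000·3.800 + 15000·558.0 + 4370·720.0 + 13100·506.0) / 96470 = 18390000/96470 = 190.6 µg/L.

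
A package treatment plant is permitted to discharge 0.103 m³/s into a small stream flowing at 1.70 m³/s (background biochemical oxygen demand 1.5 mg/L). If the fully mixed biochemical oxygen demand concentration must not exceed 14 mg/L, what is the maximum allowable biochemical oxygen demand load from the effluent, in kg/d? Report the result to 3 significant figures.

Mass balance at the limit: 1.700·1.500 + 0.1030·Cₑ = 1.803·14 → Cₑ = 220.3 mg/L.
Load = 0.1030 m³/s × 220.3 g/m³ × 86 400 s/d = 1961 kg/d.

1960 kg/d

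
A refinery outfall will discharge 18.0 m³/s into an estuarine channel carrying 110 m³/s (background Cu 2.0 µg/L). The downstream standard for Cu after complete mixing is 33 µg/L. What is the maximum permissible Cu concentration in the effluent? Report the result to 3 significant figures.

At the limit, (Qr·Cr + Qe·Cₑ)/(Qr + Qe) = 33:
Cₑ = (128.0·33 − 110.0·2.000) / 18.00 = 222.4 µg/L.

222 µg/L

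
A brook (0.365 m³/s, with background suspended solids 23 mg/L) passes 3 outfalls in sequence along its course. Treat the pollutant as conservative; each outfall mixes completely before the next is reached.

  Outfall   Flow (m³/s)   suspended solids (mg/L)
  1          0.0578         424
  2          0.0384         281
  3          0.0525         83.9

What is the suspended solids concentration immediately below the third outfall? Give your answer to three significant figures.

93.6 mg/L

After outfall 1: Q = 0.3650 + 0.05780 = 0.4228 m³/s; C = (0.3650·23.00 + 0.05780·424.0)/0.4228 = 77.82 mg/L.
After outfall 2: Q = 0.4228 + 0.03840 = 0.4612 m³/s; C = (0.4228·77.82 + 0.03840·281.0)/0.4612 = 94.74 mg/L.
After outfall 3: Q = 0.4612 + 0.05250 = 0.5137 m³/s; C = (0.4612·94.74 + 0.05250·83.90)/0.5137 = 93.63 mg/L.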